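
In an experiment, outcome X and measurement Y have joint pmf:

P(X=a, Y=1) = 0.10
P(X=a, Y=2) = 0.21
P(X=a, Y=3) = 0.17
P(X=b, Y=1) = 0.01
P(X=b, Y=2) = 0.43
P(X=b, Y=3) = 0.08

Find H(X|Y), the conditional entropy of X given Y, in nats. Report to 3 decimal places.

0.595 nats

Marginals: p(X) = (0.4800, 0.5200), p(Y) = (0.1100, 0.6400, 0.2500).
H(X|Y) = Σ p(Y) · H(X|Y=·).
  Y=1: p=0.1100, H(X|Y=1) = 0.3046
  Y=2: p=0.6400, H(X|Y=2) = 0.6328
  Y=3: p=0.2500, H(X|Y=3) = 0.6269
Weighted sum = 0.595 nats.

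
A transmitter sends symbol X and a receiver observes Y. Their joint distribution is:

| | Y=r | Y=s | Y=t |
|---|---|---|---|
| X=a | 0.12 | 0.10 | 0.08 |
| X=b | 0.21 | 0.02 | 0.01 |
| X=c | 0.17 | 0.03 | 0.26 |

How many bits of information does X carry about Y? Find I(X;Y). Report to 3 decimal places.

0.237 bits

Marginals: p(X) = (0.3000, 0.2400, 0.4600), p(Y) = (0.5000, 0.1500, 0.3500).
I(X;Y) = H(X) + H(Y) − H(X,Y).
H(X) = 1.5306, H(Y) = 1.4406, H(X,Y) = 2.7345.
I(X;Y) = 1.5306 + 1.4406 − 2.7345 = 0.237 bits.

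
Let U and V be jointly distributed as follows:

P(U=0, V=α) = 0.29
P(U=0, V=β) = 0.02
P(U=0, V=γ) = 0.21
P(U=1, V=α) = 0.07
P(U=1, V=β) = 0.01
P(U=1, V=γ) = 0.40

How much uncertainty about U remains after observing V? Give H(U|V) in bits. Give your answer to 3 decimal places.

Marginals: p(U) = (0.5200, 0.4800), p(V) = (0.3600, 0.0300, 0.6100).
H(U|V) = Σ p(V) · H(U|V=·).
  V=α: p=0.3600, H(U|V=α) = 0.7107
  V=β: p=0.0300, H(U|V=β) = 0.9183
  V=γ: p=0.6100, H(U|V=γ) = 0.9288
Weighted sum = 0.850 bits.

0.850 bits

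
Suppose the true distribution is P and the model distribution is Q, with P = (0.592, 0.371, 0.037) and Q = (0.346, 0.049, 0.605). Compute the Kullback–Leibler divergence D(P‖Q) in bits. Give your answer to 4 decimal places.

1.3931 bits

D(P‖Q) = Σ p·log₂(p/q).
  0.592·log₂(0.592/0.346) = 0.45870
  0.371·log₂(0.371/0.049) = 1.08353
  0.037·log₂(0.037/0.605) = -0.14916
D(P‖Q) = 1.3931 bits.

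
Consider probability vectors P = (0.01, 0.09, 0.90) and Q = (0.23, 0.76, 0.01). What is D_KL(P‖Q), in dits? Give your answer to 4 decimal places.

1.6618 dits

D(P‖Q) = Σ p·log₁₀(p/q).
  0.01·log₁₀(0.01/0.23) = -0.01362
  0.09·log₁₀(0.09/0.76) = -0.08339
  0.90·log₁₀(0.90/0.01) = 1.75882
D(P‖Q) = 1.6618 dits.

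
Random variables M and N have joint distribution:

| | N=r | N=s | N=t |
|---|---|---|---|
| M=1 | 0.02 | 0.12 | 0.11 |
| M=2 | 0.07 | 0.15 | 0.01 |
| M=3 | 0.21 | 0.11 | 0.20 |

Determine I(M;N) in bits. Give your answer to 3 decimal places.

0.193 bits

Marginals: p(M) = (0.2500, 0.2300, 0.5200), p(N) = (0.3000, 0.3800, 0.3200).
I(M;N) = Σ p(x,y)·log₂[p(x,y)/(p(x)p(y))].
  (1,r): 0.02·log₂(0.2667) = -0.0381
  (1,s): 0.12·log₂(1.2632) = 0.0404
  (1,t): 0.11·log₂(1.3750) = 0.0505
  (2,r): 0.07·log₂(1.0145) = 0.0015
  (2,s): 0.15·log₂(1.7162) = 0.1169
  (2,t): 0.01·log₂(0.1359) = -0.0288
  (3,r): 0.21·log₂(1.3462) = 0.0901
  (3,s): 0.11·log₂(0.5567) = -0.0930
  (3,t): 0.20·log₂(1.2019) = 0.0531
Sum = 0.193 bits.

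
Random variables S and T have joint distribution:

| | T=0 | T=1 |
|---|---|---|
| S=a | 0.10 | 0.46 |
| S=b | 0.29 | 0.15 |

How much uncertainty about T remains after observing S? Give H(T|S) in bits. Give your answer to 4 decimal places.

Marginals: p(S) = (0.5600, 0.4400), p(T) = (0.3900, 0.6100).
H(T|S) = Σ p(S) · H(T|S=·).
  S=a: p=0.5600, H(T|S=a) = 0.6769
  S=b: p=0.4400, H(T|S=b) = 0.9257
Weighted sum = 0.7864 bits.

0.7864 bits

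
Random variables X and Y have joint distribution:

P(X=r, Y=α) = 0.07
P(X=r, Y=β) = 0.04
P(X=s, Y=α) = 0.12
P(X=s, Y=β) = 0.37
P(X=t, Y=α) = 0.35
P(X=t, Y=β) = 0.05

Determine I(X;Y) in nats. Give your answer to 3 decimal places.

0.194 nats

Marginals: p(X) = (0.1100, 0.4900, 0.4000), p(Y) = (0.5400, 0.4600).
I(X;Y) = Σ p(x,y)·ln[p(x,y)/(p(x)p(y))].
  (r,α): 0.07·ln(1.1785) = 0.0115
  (r,β): 0.04·ln(0.7905) = -0.0094
  (s,α): 0.12·ln(0.4535) = -0.0949
  (s,β): 0.37·ln(1.6415) = 0.1834
  (t,α): 0.35·ln(1.6204) = 0.1689
  (t,β): 0.05·ln(0.2717) = -0.0651
Sum = 0.194 nats.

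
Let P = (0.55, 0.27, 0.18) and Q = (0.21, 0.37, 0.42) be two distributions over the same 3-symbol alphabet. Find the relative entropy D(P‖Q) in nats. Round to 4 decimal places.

D(P‖Q) = Σ p·ln(p/q).
  0.55·ln(0.55/0.21) = 0.52955
  0.27·ln(0.27/0.37) = -0.08507
  0.18·ln(0.18/0.42) = -0.15251
D(P‖Q) = 0.2920 nats.

0.2920 nats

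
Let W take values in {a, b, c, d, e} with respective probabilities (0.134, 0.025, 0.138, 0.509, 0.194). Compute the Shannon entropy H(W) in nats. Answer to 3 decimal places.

H(W) = −Σ p·ln p.
  −(0.134)·ln(0.134) = 0.2693
  −(0.025)·ln(0.025) = 0.0922
  −(0.138)·ln(0.138) = 0.2733
  −(0.509)·ln(0.509) = 0.3437
  −(0.194)·ln(0.194) = 0.3181
Sum: 0.2693 + 0.0922 + 0.2733 + 0.3437 + 0.3181 = 1.297 nats.

1.297 nats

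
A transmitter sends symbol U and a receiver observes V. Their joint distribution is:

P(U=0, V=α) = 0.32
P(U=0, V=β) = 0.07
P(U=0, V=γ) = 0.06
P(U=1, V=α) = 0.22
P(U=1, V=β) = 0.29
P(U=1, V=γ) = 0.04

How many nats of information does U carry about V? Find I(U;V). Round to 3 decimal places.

Marginals: p(U) = (0.4500, 0.5500), p(V) = (0.5400, 0.3600, 0.1000).
I(U;V) = Σ p(x,y)·ln[p(x,y)/(p(x)p(y))].
  (0,α): 0.32·ln(1.3169) = 0.0881
  (0,β): 0.07·ln(0.4321) = -0.0587
  (0,γ): 0.06·ln(1.3333) = 0.0173
  (1,α): 0.22·ln(0.7407) = -0.0660
  (1,β): 0.29·ln(1.4646) = 0.1107
  (1,γ): 0.04·ln(0.7273) = -0.0127
Sum = 0.079 nats.

0.079 nats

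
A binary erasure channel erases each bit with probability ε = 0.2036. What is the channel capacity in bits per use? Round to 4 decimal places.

0.7964 bits

Binary erasure channel: capacity C = 1 − ε.
C = 1 − 0.2036 = 0.7964 bits per channel use.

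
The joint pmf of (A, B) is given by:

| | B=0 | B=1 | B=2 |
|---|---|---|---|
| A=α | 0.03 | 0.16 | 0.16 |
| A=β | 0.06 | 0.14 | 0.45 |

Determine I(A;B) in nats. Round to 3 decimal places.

Marginals: p(A) = (0.3500, 0.6500), p(B) = (0.0900, 0.3000, 0.6100).
I(A;B) = H(A) + H(B) − H(A,B).
H(A) = 0.6474, H(B) = 0.8794, H(A,B) = 1.4950.
I(A;B) = 0.6474 + 0.8794 − 1.4950 = 0.032 nats.

0.032 nats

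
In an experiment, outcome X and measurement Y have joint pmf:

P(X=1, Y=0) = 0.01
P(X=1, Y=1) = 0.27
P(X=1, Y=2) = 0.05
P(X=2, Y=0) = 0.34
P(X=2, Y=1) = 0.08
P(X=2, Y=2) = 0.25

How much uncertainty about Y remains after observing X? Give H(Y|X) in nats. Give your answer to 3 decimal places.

0.831 nats

Marginals: p(X) = (0.3300, 0.6700), p(Y) = (0.3500, 0.3500, 0.3000).
H(Y|X) = Σ p(X) · H(Y|X=·).
  X=1: p=0.3300, H(Y|X=1) = 0.5561
  X=2: p=0.6700, H(Y|X=2) = 0.9658
Weighted sum = 0.831 nats.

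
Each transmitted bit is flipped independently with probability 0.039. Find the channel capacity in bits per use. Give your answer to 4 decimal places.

0.7623 bits

Binary symmetric channel: C = 1 − h₂(ε) where h₂ is the binary entropy function.
h₂(0.039) = −0.039·log₂0.039 − 0.961·log₂0.961 = 0.2377.
C = 1 − 0.2377 = 0.7623 bits per channel use.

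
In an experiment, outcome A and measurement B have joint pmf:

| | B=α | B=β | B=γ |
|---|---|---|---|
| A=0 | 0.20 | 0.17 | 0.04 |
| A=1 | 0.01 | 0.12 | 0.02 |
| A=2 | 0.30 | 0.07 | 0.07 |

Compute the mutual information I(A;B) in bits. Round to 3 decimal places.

Marginals: p(A) = (0.4100, 0.1500, 0.4400), p(B) = (0.5100, 0.3600, 0.1300).
I(A;B) = Σ p(x,y)·log₂[p(x,y)/(p(x)p(y))].
  (0,α): 0.20·log₂(0.9565) = -0.0128
  (0,β): 0.17·log₂(1.1518) = 0.0347
  (0,γ): 0.04·log₂(0.7505) = -0.0166
  (1,α): 0.01·log₂(0.1307) = -0.0294
  (1,β): 0.12·log₂(2.2222) = 0.1382
  (1,γ): 0.02·log₂(1.0256) = 0.0007
  (2,α): 0.30·log₂(1.3369) = 0.1257
  (2,β): 0.07·log₂(0.4419) = -0.0825
  (2,γ): 0.07·log₂(1.2238) = 0.0204
Sum = 0.178 bits.

0.178 bits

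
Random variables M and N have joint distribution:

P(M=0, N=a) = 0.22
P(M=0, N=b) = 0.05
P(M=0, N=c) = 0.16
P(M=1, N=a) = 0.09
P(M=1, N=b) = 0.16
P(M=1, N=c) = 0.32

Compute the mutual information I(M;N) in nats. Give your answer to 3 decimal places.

Marginals: p(M) = (0.4300, 0.5700), p(N) = (0.3100, 0.2100, 0.4800).
I(M;N) = Σ p(x,y)·ln[p(x,y)/(p(x)p(y))].
  (0,a): 0.22·ln(1.6504) = 0.1102
  (0,b): 0.05·ln(0.5537) = -0.0296
  (0,c): 0.16·ln(0.7752) = -0.0407
  (1,a): 0.09·ln(0.5093) = -0.0607
  (1,b): 0.16·ln(1.3367) = 0.0464
  (1,c): 0.32·ln(1.1696) = 0.0501
Sum = 0.076 nats.

0.076 nats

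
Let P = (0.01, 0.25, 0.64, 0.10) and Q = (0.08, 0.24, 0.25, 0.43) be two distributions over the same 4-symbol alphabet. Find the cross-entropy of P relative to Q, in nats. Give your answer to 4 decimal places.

H(P,Q) = −Σ p·ln q.
  −0.01·ln(0.08) = 0.02526
  −0.25·ln(0.24) = 0.35678
  −0.64·ln(0.25) = 0.88723
  −0.10·ln(0.43) = 0.08440
H(P,Q) = 1.3537 nats.

1.3537 nats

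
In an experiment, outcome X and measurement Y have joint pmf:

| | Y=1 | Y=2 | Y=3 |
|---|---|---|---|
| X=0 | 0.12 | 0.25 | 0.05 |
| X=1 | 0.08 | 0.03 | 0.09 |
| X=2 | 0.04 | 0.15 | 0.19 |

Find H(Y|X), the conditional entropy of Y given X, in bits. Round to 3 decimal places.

1.370 bits

Chain rule: H(Y|X) = H(X,Y) − H(X).
Marginals: p(X) = (0.4200, 0.2000, 0.3800), p(Y) = (0.2400, 0.4300, 0.3300).
H(X,Y) = 2.8906 bits; H(X) = 1.5205 bits.
H(Y|X) = 2.8906 − 1.5205 = 1.370 bits.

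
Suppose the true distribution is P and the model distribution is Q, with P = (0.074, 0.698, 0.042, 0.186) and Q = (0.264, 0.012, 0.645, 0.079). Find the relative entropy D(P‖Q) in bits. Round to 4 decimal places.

4.0202 bits

D(P‖Q) = Σ p·log₂(p/q).
  0.074·log₂(0.074/0.264) = -0.13579
  0.698·log₂(0.698/0.012) = 4.09176
  0.042·log₂(0.042/0.645) = -0.16552
  0.186·log₂(0.186/0.079) = 0.22978
D(P‖Q) = 4.0202 bits.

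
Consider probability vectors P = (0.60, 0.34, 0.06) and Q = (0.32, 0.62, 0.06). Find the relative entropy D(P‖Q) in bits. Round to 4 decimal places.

D(P‖Q) = Σ p·log₂(p/q).
  0.60·log₂(0.60/0.32) = 0.54413
  0.34·log₂(0.34/0.62) = -0.29469
  0.06·log₂(0.06/0.06) = 0.00000
D(P‖Q) = 0.2494 bits.

0.2494 bits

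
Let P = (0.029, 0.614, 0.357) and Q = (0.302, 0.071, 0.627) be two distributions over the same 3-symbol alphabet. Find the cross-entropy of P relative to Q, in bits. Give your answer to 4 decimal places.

2.6336 bits

H(P,Q) = −Σ p·log₂ q.
  −0.029·log₂(0.302) = 0.05009
  −0.614·log₂(0.071) = 2.34305
  −0.357·log₂(0.627) = 0.24043
H(P,Q) = 2.6336 bits.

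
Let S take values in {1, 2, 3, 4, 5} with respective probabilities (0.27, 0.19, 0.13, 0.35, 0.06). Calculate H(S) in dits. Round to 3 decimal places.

0.639 dits

H(S) = −Σ p·log₁₀ p.
  −(0.27)·log₁₀(0.27) = 0.1535
  −(0.19)·log₁₀(0.19) = 0.1370
  −(0.13)·log₁₀(0.13) = 0.1152
  −(0.35)·log₁₀(0.35) = 0.1596
  −(0.06)·log₁₀(0.06) = 0.0733
Sum: 0.1535 + 0.1370 + 0.1152 + 0.1596 + 0.0733 = 0.639 dits.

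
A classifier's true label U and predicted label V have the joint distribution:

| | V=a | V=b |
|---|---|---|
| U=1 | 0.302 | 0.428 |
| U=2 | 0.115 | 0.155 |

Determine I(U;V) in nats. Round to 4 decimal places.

0.0001 nats

Marginals: p(U) = (0.7300, 0.2700), p(V) = (0.4170, 0.5830).
I(U;V) = H(U) + H(V) − H(U,V).
H(U) = 0.5833, H(V) = 0.6793, H(U,V) = 1.2625.
I(U;V) = 0.5833 + 0.6793 − 1.2625 = 0.0001 nats.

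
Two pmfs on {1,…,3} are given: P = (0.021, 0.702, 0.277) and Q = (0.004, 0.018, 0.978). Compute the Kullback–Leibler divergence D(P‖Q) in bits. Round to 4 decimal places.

3.2565 bits

D(P‖Q) = Σ p·log₂(p/q).
  0.021·log₂(0.021/0.004) = 0.05024
  0.702·log₂(0.702/0.018) = 3.71035
  0.277·log₂(0.277/0.978) = -0.50413
D(P‖Q) = 3.2565 bits.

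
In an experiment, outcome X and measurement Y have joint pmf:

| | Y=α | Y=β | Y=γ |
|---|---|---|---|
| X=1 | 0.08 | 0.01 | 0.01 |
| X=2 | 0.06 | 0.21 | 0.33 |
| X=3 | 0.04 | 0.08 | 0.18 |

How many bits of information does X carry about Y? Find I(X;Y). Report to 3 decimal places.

Marginals: p(X) = (0.1000, 0.6000, 0.3000), p(Y) = (0.1800, 0.3000, 0.5200).
I(X;Y) = Σ p(x,y)·log₂[p(x,y)/(p(x)p(y))].
  (1,α): 0.08·log₂(4.4444) = 0.1722
  (1,β): 0.01·log₂(0.3333) = -0.0158
  (1,γ): 0.01·log₂(0.1923) = -0.0238
  (2,α): 0.06·log₂(0.5556) = -0.0509
  (2,β): 0.21·log₂(1.1667) = 0.0467
  (2,γ): 0.33·log₂(1.0577) = 0.0267
  (3,α): 0.04·log₂(0.7407) = -0.0173
  (3,β): 0.08·log₂(0.8889) = -0.0136
  (3,γ): 0.18·log₂(1.1538) = 0.0372
Sum = 0.161 bits.

0.161 bits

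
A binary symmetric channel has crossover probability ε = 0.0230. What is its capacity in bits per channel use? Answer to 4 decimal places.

0.8420 bits

Binary symmetric channel: C = 1 − h₂(ε) where h₂ is the binary entropy function.
h₂(0.0230) = −0.0230·log₂0.0230 − 0.9770·log₂0.9770 = 0.1580.
C = 1 − 0.1580 = 0.8420 bits per channel use.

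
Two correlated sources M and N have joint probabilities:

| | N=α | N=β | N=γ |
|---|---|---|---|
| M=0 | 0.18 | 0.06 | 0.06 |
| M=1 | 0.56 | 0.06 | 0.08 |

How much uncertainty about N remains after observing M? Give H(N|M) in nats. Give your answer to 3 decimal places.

Marginals: p(M) = (0.3000, 0.7000), p(N) = (0.7400, 0.1200, 0.1400).
H(N|M) = Σ p(M) · H(N|M=·).
  M=0: p=0.3000, H(N|M=0) = 0.9503
  M=1: p=0.7000, H(N|M=1) = 0.6370
Weighted sum = 0.731 nats.

0.731 nats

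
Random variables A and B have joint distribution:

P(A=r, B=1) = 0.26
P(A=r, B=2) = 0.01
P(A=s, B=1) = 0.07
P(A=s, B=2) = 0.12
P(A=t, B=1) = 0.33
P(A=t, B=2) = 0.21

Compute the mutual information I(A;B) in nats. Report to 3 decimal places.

0.112 nats

Marginals: p(A) = (0.2700, 0.1900, 0.5400), p(B) = (0.6600, 0.3400).
I(A;B) = H(A) + H(B) − H(A,B).
H(A) = 1.0018, H(B) = 0.6410, H(A,B) = 1.5305.
I(A;B) = 1.0018 + 0.6410 − 1.5305 = 0.112 nats.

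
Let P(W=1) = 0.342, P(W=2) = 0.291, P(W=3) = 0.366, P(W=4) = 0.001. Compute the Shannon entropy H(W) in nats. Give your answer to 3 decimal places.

1.101 nats

H(W) = −Σ p·ln p.
  −(0.342)·ln(0.342) = 0.3669
  −(0.291)·ln(0.291) = 0.3592
  −(0.366)·ln(0.366) = 0.3679
  −(0.001)·ln(0.001) = 0.0069
Sum: 0.3669 + 0.3592 + 0.3679 + 0.0069 = 1.101 nats.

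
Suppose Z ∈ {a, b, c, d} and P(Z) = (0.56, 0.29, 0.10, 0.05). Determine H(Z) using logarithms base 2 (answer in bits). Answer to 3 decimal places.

1.535 bits

H(Z) = −Σ p·log₂ p.
  −(0.56)·log₂(0.56) = 0.4684
  −(0.29)·log₂(0.29) = 0.5179
  −(0.10)·log₂(0.10) = 0.3322
  −(0.05)·log₂(0.05) = 0.2161
Sum: 0.4684 + 0.5179 + 0.3322 + 0.2161 = 1.535 bits.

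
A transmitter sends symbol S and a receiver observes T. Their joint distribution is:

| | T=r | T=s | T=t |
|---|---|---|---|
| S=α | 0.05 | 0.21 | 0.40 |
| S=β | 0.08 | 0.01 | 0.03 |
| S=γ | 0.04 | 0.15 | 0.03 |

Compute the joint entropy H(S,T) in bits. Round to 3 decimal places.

2.475 bits

H(S,T) = −Σ p(x,y)·log₂ p(x,y) over all 9 cells.
  cell (α,r): −0.05·log₂0.05 = 0.2161
  cell (α,s): −0.21·log₂0.21 = 0.4728
  cell (α,t): −0.40·log₂0.40 = 0.5288
  cell (β,r): −0.08·log₂0.08 = 0.2915
  cell (β,s): −0.01·log₂0.01 = 0.0664
  cell (β,t): −0.03·log₂0.03 = 0.1518
  cell (γ,r): −0.04·log₂0.04 = 0.1858
  cell (γ,s): −0.15·log₂0.15 = 0.4105
  cell (γ,t): −0.03·log₂0.03 = 0.1518
Sum = 2.475 bits.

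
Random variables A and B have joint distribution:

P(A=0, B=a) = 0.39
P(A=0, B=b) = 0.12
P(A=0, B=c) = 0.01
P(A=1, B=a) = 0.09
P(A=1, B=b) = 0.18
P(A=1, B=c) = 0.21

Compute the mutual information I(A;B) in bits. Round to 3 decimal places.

0.315 bits

Marginals: p(A) = (0.5200, 0.4800), p(B) = (0.4800, 0.3000, 0.2200).
I(A;B) = Σ p(x,y)·log₂[p(x,y)/(p(x)p(y))].
  (0,a): 0.39·log₂(1.5625) = 0.2511
  (0,b): 0.12·log₂(0.7692) = -0.0454
  (0,c): 0.01·log₂(0.0874) = -0.0352
  (1,a): 0.09·log₂(0.3906) = -0.1221
  (1,b): 0.18·log₂(1.2500) = 0.0579
  (1,c): 0.21·log₂(1.9886) = 0.2083
Sum = 0.315 bits.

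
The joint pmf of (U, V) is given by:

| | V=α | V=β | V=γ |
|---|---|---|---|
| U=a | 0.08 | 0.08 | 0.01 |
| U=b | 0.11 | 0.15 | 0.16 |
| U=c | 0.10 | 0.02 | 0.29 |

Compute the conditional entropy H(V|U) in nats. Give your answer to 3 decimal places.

Chain rule: H(V|U) = H(U,V) − H(U).
Marginals: p(U) = (0.1700, 0.4200, 0.4100), p(V) = (0.2900, 0.2500, 0.4600).
H(U,V) = 1.9382 nats; H(U) = 1.0311 nats.
H(V|U) = 1.9382 − 1.0311 = 0.907 nats.

0.907 nats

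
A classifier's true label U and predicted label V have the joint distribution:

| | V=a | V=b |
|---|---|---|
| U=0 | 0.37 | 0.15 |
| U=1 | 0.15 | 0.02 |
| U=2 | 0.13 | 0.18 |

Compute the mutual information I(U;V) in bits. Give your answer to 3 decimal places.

Marginals: p(U) = (0.5200, 0.1700, 0.3100), p(V) = (0.6500, 0.3500).
I(U;V) = H(U) + H(V) − H(U,V).
H(U) = 1.4490, H(V) = 0.9341, H(U,V) = 2.2926.
I(U;V) = 1.4490 + 0.9341 − 2.2926 = 0.090 bits.

0.090 bits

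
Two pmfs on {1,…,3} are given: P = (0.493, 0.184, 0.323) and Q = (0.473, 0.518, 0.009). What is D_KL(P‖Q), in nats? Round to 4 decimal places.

0.9864 nats

D(P‖Q) = Σ p·ln(p/q).
  0.493·ln(0.493/0.473) = 0.02042
  0.184·ln(0.184/0.518) = -0.19045
  0.323·ln(0.323/0.009) = 1.15648
D(P‖Q) = 0.9864 nats.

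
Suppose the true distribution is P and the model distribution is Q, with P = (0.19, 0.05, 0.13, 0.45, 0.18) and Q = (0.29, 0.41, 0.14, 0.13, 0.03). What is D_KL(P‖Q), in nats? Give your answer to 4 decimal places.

D(P‖Q) = Σ p·ln(p/q).
  0.19·ln(0.19/0.29) = -0.08034
  0.05·ln(0.05/0.41) = -0.10521
  0.13·ln(0.13/0.14) = -0.00963
  0.45·ln(0.45/0.13) = 0.55877
  0.18·ln(0.18/0.03) = 0.32252
D(P‖Q) = 0.6861 nats.

0.6861 nats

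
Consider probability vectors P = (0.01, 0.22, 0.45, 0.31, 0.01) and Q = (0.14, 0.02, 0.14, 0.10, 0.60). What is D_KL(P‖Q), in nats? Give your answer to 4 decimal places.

1.3364 nats

D(P‖Q) = Σ p·ln(p/q).
  0.01·ln(0.01/0.14) = -0.02639
  0.22·ln(0.22/0.02) = 0.52754
  0.45·ln(0.45/0.14) = 0.52542
  0.31·ln(0.31/0.10) = 0.35073
  0.01·ln(0.01/0.60) = -0.04094
D(P‖Q) = 1.3364 nats.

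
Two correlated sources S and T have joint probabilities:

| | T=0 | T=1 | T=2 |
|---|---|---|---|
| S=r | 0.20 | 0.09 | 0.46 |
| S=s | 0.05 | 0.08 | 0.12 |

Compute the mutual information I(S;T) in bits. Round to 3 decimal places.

0.035 bits

Marginals: p(S) = (0.7500, 0.2500), p(T) = (0.2500, 0.1700, 0.5800).
I(S;T) = H(S) + H(T) − H(S,T).
H(S) = 0.8113, H(T) = 1.3904, H(S,T) = 2.1670.
I(S;T) = 0.8113 + 1.3904 − 2.1670 = 0.035 bits.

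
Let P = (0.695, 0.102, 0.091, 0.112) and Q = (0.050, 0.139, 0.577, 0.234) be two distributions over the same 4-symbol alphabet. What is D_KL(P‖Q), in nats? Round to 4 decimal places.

1.5470 nats

D(P‖Q) = Σ p·ln(p/q).
  0.695·ln(0.695/0.050) = 1.82916
  0.102·ln(0.102/0.139) = -0.03157
  0.091·ln(0.091/0.577) = -0.16808
  0.112·ln(0.112/0.234) = -0.08252
D(P‖Q) = 1.5470 nats.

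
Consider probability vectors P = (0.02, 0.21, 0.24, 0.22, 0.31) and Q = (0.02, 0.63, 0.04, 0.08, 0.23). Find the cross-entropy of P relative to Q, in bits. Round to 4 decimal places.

H(P,Q) = −Σ p·log₂ q.
  −0.02·log₂(0.02) = 0.11288
  −0.21·log₂(0.63) = 0.13998
  −0.24·log₂(0.04) = 1.11453
  −0.22·log₂(0.08) = 0.80165
  −0.31·log₂(0.23) = 0.65729
H(P,Q) = 2.8263 bits.

2.8263 bits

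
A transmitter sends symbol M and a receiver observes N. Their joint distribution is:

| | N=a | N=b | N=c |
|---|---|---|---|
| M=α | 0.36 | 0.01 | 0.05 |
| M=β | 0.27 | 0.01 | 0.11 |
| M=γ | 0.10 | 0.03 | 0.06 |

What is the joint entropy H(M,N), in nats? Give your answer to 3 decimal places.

1.710 nats

H(M,N) = −Σ p(x,y)·ln p(x,y) over all 9 cells.
  cell (α,a): −0.36·ln0.36 = 0.3678
  cell (α,b): −0.01·ln0.01 = 0.0461
  cell (α,c): −0.05·ln0.05 = 0.1498
  cell (β,a): −0.27·ln0.27 = 0.3535
  cell (β,b): −0.01·ln0.01 = 0.0461
  cell (β,c): −0.11·ln0.11 = 0.2428
  cell (γ,a): −0.10·ln0.10 = 0.2303
  cell (γ,b): −0.03·ln0.03 = 0.1052
  cell (γ,c): −0.06·ln0.06 = 0.1688
Sum = 1.710 nats.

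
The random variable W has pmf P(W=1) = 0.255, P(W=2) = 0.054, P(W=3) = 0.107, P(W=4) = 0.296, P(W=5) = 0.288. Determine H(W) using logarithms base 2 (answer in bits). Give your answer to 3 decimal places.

H(W) = −Σ p·log₂ p.
  −(0.255)·log₂(0.255) = 0.5027
  −(0.054)·log₂(0.054) = 0.2274
  −(0.107)·log₂(0.107) = 0.3450
  −(0.296)·log₂(0.296) = 0.5199
  −(0.288)·log₂(0.288) = 0.5172
Sum: 0.5027 + 0.2274 + 0.3450 + 0.5199 + 0.5172 = 2.112 bits.

2.112 bits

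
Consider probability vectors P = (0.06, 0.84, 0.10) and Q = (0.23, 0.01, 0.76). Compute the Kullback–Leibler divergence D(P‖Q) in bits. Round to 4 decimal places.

D(P‖Q) = Σ p·log₂(p/q).
  0.06·log₂(0.06/0.23) = -0.11632
  0.84·log₂(0.84/0.01) = 5.36955
  0.10·log₂(0.10/0.76) = -0.29260
D(P‖Q) = 4.9606 bits.

4.9606 bits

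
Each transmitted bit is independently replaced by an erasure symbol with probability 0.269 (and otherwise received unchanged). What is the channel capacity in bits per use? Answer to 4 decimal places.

Binary erasure channel: capacity C = 1 − ε.
C = 1 − 0.269 = 0.7310 bits per channel use.

0.7310 bits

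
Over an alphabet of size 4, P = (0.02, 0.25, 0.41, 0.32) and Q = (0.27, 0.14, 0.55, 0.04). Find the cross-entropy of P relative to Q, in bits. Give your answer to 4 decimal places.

2.5866 bits

H(P,Q) = −Σ p·log₂ q.
  −0.02·log₂(0.27) = 0.03778
  −0.25·log₂(0.14) = 0.70913
  −0.41·log₂(0.55) = 0.35362
  −0.32·log₂(0.04) = 1.48603
H(P,Q) = 2.5866 bits.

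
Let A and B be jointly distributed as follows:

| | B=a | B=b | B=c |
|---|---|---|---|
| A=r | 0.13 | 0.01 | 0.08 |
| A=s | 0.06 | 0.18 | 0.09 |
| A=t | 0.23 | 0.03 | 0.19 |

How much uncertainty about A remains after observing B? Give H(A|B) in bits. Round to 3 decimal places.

Chain rule: H(A|B) = H(A,B) − H(B).
Marginals: p(A) = (0.2200, 0.3300, 0.4500), p(B) = (0.4200, 0.2200, 0.3600).
H(A,B) = 2.8367 bits; H(B) = 1.5368 bits.
H(A|B) = 2.8367 − 1.5368 = 1.300 bits.

1.300 bits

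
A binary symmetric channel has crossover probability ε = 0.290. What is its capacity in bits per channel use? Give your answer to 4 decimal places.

Binary symmetric channel: C = 1 − h₂(ε) where h₂ is the binary entropy function.
h₂(0.290) = −0.290·log₂0.290 − 0.710·log₂0.710 = 0.8687.
C = 1 − 0.8687 = 0.1313 bits per channel use.

0.1313 bits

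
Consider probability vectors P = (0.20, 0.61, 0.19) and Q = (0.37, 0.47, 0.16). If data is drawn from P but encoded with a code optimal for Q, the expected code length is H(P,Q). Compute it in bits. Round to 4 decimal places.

H(P,Q) = −Σ p·log₂ q.
  −0.20·log₂(0.37) = 0.28688
  −0.61·log₂(0.47) = 0.66445
  −0.19·log₂(0.16) = 0.50233
H(P,Q) = 1.4537 bits.

1.4537 bits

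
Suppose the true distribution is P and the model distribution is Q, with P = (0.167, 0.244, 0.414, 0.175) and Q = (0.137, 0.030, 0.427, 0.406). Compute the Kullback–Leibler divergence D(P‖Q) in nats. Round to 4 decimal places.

0.3844 nats

D(P‖Q) = Σ p·ln(p/q).
  0.167·ln(0.167/0.137) = 0.03307
  0.244·ln(0.244/0.030) = 0.51142
  0.414·ln(0.414/0.427) = -0.01280
  0.175·ln(0.175/0.406) = -0.14727
D(P‖Q) = 0.3844 nats.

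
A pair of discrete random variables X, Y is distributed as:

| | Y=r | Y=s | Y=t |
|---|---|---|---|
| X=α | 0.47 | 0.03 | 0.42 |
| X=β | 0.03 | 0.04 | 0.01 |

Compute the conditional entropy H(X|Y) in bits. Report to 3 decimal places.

0.301 bits

Chain rule: H(X|Y) = H(X,Y) − H(Y).
Marginals: p(X) = (0.9200, 0.0800), p(Y) = (0.5000, 0.0700, 0.4300).
H(X,Y) = 1.5933 bits; H(Y) = 1.2921 bits.
H(X|Y) = 1.5933 − 1.2921 = 0.301 bits.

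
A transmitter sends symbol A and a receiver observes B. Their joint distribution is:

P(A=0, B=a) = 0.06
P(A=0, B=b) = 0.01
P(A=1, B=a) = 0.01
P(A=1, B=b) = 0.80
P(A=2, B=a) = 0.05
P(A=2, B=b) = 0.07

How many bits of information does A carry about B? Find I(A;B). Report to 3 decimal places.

Marginals: p(A) = (0.0700, 0.8100, 0.1200), p(B) = (0.1200, 0.8800).
I(A;B) = H(A) + H(B) − H(A,B).
H(A) = 0.8819, H(B) = 0.5294, H(A,B) = 1.1186.
I(A;B) = 0.8819 + 0.5294 − 1.1186 = 0.293 bits.

0.293 bits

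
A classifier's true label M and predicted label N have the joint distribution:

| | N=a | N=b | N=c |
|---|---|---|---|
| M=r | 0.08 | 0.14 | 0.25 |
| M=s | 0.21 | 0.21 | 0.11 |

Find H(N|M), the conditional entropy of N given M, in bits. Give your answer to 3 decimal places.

Chain rule: H(N|M) = H(M,N) − H(M).
Marginals: p(M) = (0.4700, 0.5300), p(N) = (0.2900, 0.3500, 0.3600).
H(M,N) = 2.4846 bits; H(M) = 0.9974 bits.
H(N|M) = 2.4846 − 0.9974 = 1.487 bits.

1.487 bits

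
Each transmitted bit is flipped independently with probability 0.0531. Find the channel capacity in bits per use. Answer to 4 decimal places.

Binary symmetric channel: C = 1 − h₂(ε) where h₂ is the binary entropy function.
h₂(0.0531) = −0.0531·log₂0.0531 − 0.9469·log₂0.9469 = 0.2994.
C = 1 − 0.2994 = 0.7006 bits per channel use.

0.7006 bits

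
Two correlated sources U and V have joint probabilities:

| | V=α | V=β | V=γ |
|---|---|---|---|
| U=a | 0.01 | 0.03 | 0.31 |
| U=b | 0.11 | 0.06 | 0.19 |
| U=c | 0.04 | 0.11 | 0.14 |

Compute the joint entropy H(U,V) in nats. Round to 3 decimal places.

1.888 nats

H(U,V) = −Σ p(x,y)·ln p(x,y) over all 9 cells.
  cell (a,α): −0.01·ln0.01 = 0.0461
  cell (a,β): −0.03·ln0.03 = 0.1052
  cell (a,γ): −0.31·ln0.31 = 0.3631
  cell (b,α): −0.11·ln0.11 = 0.2428
  cell (b,β): −0.06·ln0.06 = 0.1688
  cell (b,γ): −0.19·ln0.19 = 0.3155
  cell (c,α): −0.04·ln0.04 = 0.1288
  cell (c,β): −0.11·ln0.11 = 0.2428
  cell (c,γ): −0.14·ln0.14 = 0.2753
Sum = 1.888 nats.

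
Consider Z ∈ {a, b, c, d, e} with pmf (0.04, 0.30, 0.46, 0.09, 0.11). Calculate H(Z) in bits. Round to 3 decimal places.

H(Z) = −Σ p·log₂ p.
  −(0.04)·log₂(0.04) = 0.1858
  −(0.30)·log₂(0.30) = 0.5211
  −(0.46)·log₂(0.46) = 0.5153
  −(0.09)·log₂(0.09) = 0.3127
  −(0.11)·log₂(0.11) = 0.3503
Sum: 0.1858 + 0.5211 + 0.5153 + 0.3127 + 0.3503 = 1.885 bits.

1.885 bits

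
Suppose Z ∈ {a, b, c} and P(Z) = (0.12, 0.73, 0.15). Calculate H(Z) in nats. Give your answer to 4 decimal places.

H(Z) = −Σ p·ln p.
  −(0.12)·ln(0.12) = 0.25443
  −(0.73)·ln(0.73) = 0.22974
  −(0.15)·ln(0.15) = 0.28457
Sum: 0.25443 + 0.22974 + 0.28457 = 0.7687 nats.

0.7687 nats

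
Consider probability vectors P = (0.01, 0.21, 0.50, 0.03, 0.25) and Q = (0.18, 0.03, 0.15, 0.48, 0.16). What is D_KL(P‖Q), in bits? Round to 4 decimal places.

1.4573 bits

D(P‖Q) = Σ p·log₂(p/q).
  0.01·log₂(0.01/0.18) = -0.04170
  0.21·log₂(0.21/0.03) = 0.58954
  0.50·log₂(0.50/0.15) = 0.86848
  0.03·log₂(0.03/0.48) = -0.12000
  0.25·log₂(0.25/0.16) = 0.16096
D(P‖Q) = 1.4573 bits.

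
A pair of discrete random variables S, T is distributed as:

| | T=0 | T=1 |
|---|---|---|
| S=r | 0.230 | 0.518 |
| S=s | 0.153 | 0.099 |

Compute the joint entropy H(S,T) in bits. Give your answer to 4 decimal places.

1.7239 bits

H(S,T) = −Σ p(x,y)·log₂ p(x,y) over all 4 cells.
  cell (r,0): −0.230·log₂0.230 = 0.48767
  cell (r,1): −0.518·log₂0.518 = 0.49157
  cell (s,0): −0.153·log₂0.153 = 0.41438
  cell (s,1): −0.099·log₂0.099 = 0.33031
Sum = 1.7239 bits.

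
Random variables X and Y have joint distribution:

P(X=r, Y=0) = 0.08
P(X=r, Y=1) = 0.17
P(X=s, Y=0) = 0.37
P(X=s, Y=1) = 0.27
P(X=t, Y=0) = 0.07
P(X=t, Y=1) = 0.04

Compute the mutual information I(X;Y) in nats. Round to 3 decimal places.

Marginals: p(X) = (0.2500, 0.6400, 0.1100), p(Y) = (0.5200, 0.4800).
I(X;Y) = Σ p(x,y)·ln[p(x,y)/(p(x)p(y))].
  (r,0): 0.08·ln(0.6154) = -0.0388
  (r,1): 0.17·ln(1.4167) = 0.0592
  (s,0): 0.37·ln(1.1118) = 0.0392
  (s,1): 0.27·ln(0.8789) = -0.0349
  (t,0): 0.07·ln(1.2238) = 0.0141
  (t,1): 0.04·ln(0.7576) = -0.0111
Sum = 0.028 nats.

0.028 nats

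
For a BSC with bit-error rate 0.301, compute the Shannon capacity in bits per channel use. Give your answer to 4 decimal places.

0.1175 bits

Binary symmetric channel: C = 1 − h₂(ε) where h₂ is the binary entropy function.
h₂(0.301) = −0.301·log₂0.301 − 0.699·log₂0.699 = 0.8825.
C = 1 − 0.8825 = 0.1175 bits per channel use.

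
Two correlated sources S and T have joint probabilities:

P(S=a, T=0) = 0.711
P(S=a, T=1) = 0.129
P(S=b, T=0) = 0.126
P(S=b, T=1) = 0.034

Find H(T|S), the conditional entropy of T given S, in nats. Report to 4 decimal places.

0.4430 nats

Marginals: p(S) = (0.8400, 0.1600), p(T) = (0.8370, 0.1630).
H(T|S) = Σ p(S) · H(T|S=·).
  S=a: p=0.8400, H(T|S=a) = 0.4289
  S=b: p=0.1600, H(T|S=b) = 0.5173
Weighted sum = 0.4430 nats.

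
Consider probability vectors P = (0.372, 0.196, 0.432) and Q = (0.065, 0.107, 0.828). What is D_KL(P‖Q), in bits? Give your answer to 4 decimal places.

D(P‖Q) = Σ p·log₂(p/q).
  0.372·log₂(0.372/0.065) = 0.93625
  0.196·log₂(0.196/0.107) = 0.17116
  0.432·log₂(0.432/0.828) = -0.40547
D(P‖Q) = 0.7019 bits.

0.7019 bits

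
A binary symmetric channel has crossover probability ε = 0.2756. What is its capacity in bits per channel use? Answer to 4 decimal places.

Binary symmetric channel: C = 1 − h₂(ε) where h₂ is the binary entropy function.
h₂(0.2756) = −0.2756·log₂0.2756 − 0.7244·log₂0.7244 = 0.8494.
C = 1 − 0.8494 = 0.1506 bits per channel use.

0.1506 bits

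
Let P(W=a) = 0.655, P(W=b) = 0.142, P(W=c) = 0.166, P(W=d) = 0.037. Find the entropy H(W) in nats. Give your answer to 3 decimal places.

H(W) = −Σ p·ln p.
  −(0.655)·ln(0.655) = 0.2771
  −(0.142)·ln(0.142) = 0.2772
  −(0.166)·ln(0.166) = 0.2981
  −(0.037)·ln(0.037) = 0.1220
Sum: 0.2771 + 0.2772 + 0.2981 + 0.1220 = 0.974 nats.

0.974 nats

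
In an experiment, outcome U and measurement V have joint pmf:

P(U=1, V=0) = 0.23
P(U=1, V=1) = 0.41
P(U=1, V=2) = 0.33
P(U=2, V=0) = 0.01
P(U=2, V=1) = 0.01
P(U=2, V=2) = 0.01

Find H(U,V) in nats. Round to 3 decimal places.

1.208 nats

H(U,V) = −Σ p(x,y)·ln p(x,y) over all 6 cells.
  cell (1,0): −0.23·ln0.23 = 0.3380
  cell (1,1): −0.41·ln0.41 = 0.3656
  cell (1,2): −0.33·ln0.33 = 0.3659
  cell (2,0): −0.01·ln0.01 = 0.0461
  cell (2,1): −0.01·ln0.01 = 0.0461
  cell (2,2): −0.01·ln0.01 = 0.0461
Sum = 1.208 nats.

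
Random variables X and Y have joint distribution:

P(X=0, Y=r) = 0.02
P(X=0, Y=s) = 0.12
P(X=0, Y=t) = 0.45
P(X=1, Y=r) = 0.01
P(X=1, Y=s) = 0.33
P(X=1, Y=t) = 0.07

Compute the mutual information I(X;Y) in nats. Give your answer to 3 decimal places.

Marginals: p(X) = (0.5900, 0.4100), p(Y) = (0.0300, 0.4500, 0.5200).
I(X;Y) = Σ p(x,y)·ln[p(x,y)/(p(x)p(y))].
  (0,r): 0.02·ln(1.1299) = 0.0024
  (0,s): 0.12·ln(0.4520) = -0.0953
  (0,t): 0.45·ln(1.4668) = 0.1724
  (1,r): 0.01·ln(0.8130) = -0.0021
  (1,s): 0.33·ln(1.7886) = 0.1919
  (1,t): 0.07·ln(0.3283) = -0.0780
Sum = 0.191 nats.

0.191 nats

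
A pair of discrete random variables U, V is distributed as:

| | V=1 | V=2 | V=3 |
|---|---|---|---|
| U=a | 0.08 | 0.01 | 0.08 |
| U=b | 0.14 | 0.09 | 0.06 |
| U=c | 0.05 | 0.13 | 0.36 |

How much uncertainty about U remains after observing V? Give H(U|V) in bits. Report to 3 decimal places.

1.234 bits

Chain rule: H(U|V) = H(U,V) − H(V).
Marginals: p(U) = (0.1700, 0.2900, 0.5400), p(V) = (0.2700, 0.2300, 0.5000).
H(U,V) = 2.7321 bits; H(V) = 1.4977 bits.
H(U|V) = 2.7321 − 1.4977 = 1.234 bits.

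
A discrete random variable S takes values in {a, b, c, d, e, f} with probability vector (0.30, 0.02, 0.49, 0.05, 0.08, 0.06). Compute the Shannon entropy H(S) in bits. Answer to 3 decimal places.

H(S) = −Σ p·log₂ p.
  −(0.30)·log₂(0.30) = 0.5211
  −(0.02)·log₂(0.02) = 0.1129
  −(0.49)·log₂(0.49) = 0.5043
  −(0.05)·log₂(0.05) = 0.2161
  −(0.08)·log₂(0.08) = 0.2915
  −(0.06)·log₂(0.06) = 0.2435
Sum: 0.5211 + 0.1129 + 0.5043 + 0.2161 + 0.2915 + 0.2435 = 1.889 bits.

1.889 bits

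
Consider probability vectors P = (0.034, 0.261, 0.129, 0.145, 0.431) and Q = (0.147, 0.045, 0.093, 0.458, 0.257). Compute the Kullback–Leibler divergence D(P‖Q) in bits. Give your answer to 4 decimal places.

0.7319 bits

D(P‖Q) = Σ p·log₂(p/q).
  0.034·log₂(0.034/0.147) = -0.07182
  0.261·log₂(0.261/0.045) = 0.66191
  0.129·log₂(0.129/0.093) = 0.06090
  0.145·log₂(0.145/0.458) = -0.24060
  0.431·log₂(0.431/0.257) = 0.32149
D(P‖Q) = 0.7319 bits.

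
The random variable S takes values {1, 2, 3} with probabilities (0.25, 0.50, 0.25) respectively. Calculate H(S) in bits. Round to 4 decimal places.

H(S) = −Σ p·log₂ p.
  −(0.25)·log₂(0.25) = 0.50000
  −(0.50)·log₂(0.50) = 0.50000
  −(0.25)·log₂(0.25) = 0.50000
Sum: 0.50000 + 0.50000 + 0.50000 = 1.5000 bits.

1.5000 bits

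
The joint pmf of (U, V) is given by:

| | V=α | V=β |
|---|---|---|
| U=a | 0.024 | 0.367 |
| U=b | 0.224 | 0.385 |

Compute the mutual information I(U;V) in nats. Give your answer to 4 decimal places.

0.0693 nats

Marginals: p(U) = (0.3910, 0.6090), p(V) = (0.2480, 0.7520).
I(U;V) = H(U) + H(V) − H(U,V).
H(U) = 0.6692, H(V) = 0.5601, H(U,V) = 1.1600.
I(U;V) = 0.6692 + 0.5601 − 1.1600 = 0.0693 nats.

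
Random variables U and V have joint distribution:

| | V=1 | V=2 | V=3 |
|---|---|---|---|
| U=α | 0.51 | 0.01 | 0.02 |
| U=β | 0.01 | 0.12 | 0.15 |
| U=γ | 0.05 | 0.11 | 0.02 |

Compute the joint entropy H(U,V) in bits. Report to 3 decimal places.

H(U,V) = −Σ p(x,y)·log₂ p(x,y) over all 9 cells.
  cell (α,1): −0.51·log₂0.51 = 0.4954
  cell (α,2): −0.01·log₂0.01 = 0.0664
  cell (α,3): −0.02·log₂0.02 = 0.1129
  cell (β,1): −0.01·log₂0.01 = 0.0664
  cell (β,2): −0.12·log₂0.12 = 0.3671
  cell (β,3): −0.15·log₂0.15 = 0.4105
  cell (γ,1): −0.05·log₂0.05 = 0.2161
  cell (γ,2): −0.11·log₂0.11 = 0.3503
  cell (γ,3): −0.02·log₂0.02 = 0.1129
Sum = 2.198 bits.

2.198 bits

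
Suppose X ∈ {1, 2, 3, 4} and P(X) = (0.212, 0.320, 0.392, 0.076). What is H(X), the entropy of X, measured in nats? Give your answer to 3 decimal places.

H(X) = −Σ p·ln p.
  −(0.212)·ln(0.212) = 0.3288
  −(0.320)·ln(0.320) = 0.3646
  −(0.392)·ln(0.392) = 0.3671
  −(0.076)·ln(0.076) = 0.1959
Sum: 0.3288 + 0.3646 + 0.3671 + 0.1959 = 1.256 nats.

1.256 nats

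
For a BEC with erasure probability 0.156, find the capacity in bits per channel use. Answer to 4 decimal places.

0.8440 bits

Binary erasure channel: capacity C = 1 − ε.
C = 1 − 0.156 = 0.8440 bits per channel use.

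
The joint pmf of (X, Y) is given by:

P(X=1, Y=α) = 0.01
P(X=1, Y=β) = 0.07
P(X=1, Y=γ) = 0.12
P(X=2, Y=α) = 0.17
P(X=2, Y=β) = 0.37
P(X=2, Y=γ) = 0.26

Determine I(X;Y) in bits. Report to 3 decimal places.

0.046 bits

Marginals: p(X) = (0.2000, 0.8000), p(Y) = (0.1800, 0.4400, 0.3800).
I(X;Y) = H(X) + H(Y) − H(X,Y).
H(X) = 0.7219, H(Y) = 1.4969, H(X,Y) = 2.1727.
I(X;Y) = 0.7219 + 1.4969 − 2.1727 = 0.046 bits.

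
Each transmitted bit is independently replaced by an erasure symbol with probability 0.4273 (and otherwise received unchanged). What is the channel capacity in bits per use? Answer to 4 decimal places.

0.5727 bits

Binary erasure channel: capacity C = 1 − ε.
C = 1 − 0.4273 = 0.5727 bits per channel use.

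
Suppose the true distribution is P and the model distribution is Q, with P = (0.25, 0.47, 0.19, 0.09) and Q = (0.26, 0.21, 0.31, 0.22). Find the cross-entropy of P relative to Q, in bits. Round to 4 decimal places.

H(P,Q) = −Σ p·log₂ q.
  −0.25·log₂(0.26) = 0.48585
  −0.47·log₂(0.21) = 1.05822
  −0.19·log₂(0.31) = 0.32104
  −0.09·log₂(0.22) = 0.19660
H(P,Q) = 2.0617 bits.

2.0617 bits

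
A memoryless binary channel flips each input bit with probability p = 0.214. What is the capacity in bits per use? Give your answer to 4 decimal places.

Binary symmetric channel: C = 1 − h₂(ε) where h₂ is the binary entropy function.
h₂(0.214) = −0.214·log₂0.214 − 0.786·log₂0.786 = 0.7491.
C = 1 − 0.7491 = 0.2509 bits per channel use.

0.2509 bits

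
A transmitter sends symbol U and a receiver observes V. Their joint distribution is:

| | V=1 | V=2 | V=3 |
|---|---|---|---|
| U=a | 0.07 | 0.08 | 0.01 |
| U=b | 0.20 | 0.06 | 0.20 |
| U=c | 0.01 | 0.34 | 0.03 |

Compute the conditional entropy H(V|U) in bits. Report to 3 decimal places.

1.077 bits

Chain rule: H(V|U) = H(U,V) − H(U).
Marginals: p(U) = (0.1600, 0.4600, 0.3800), p(V) = (0.2800, 0.4800, 0.2400).
H(U,V) = 2.5462 bits; H(U) = 1.4688 bits.
H(V|U) = 2.5462 − 1.4688 = 1.077 bits.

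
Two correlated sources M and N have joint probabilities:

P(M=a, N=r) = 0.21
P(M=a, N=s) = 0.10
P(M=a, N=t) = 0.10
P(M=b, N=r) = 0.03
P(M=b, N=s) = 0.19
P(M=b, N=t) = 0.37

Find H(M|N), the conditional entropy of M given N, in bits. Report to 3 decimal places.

0.751 bits

Marginals: p(M) = (0.4100, 0.5900), p(N) = (0.2400, 0.2900, 0.4700).
H(M|N) = Σ p(N) · H(M|N=·).
  N=r: p=0.2400, H(M|N=r) = 0.5436
  N=s: p=0.2900, H(M|N=s) = 0.9294
  N=t: p=0.4700, H(M|N=t) = 0.7467
Weighted sum = 0.751 bits.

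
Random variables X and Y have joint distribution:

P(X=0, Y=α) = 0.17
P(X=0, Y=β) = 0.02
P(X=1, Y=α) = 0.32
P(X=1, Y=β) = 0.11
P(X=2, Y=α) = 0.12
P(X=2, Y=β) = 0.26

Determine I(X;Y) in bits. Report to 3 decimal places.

0.178 bits

Marginals: p(X) = (0.1900, 0.4300, 0.3800), p(Y) = (0.6100, 0.3900).
I(X;Y) = Σ p(x,y)·log₂[p(x,y)/(p(x)p(y))].
  (0,α): 0.17·log₂(1.4668) = 0.0940
  (0,β): 0.02·log₂(0.2699) = -0.0378
  (1,α): 0.32·log₂(1.2200) = 0.0918
  (1,β): 0.11·log₂(0.6559) = -0.0669
  (2,α): 0.12·log₂(0.5177) = -0.1140
  (2,β): 0.26·log₂(1.7544) = 0.2109
Sum = 0.178 bits.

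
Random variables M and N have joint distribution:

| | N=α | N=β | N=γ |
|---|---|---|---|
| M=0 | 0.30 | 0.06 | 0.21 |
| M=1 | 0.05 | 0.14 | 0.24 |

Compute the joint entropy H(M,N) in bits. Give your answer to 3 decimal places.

H(M,N) = −Σ p(x,y)·log₂ p(x,y) over all 6 cells.
  cell (0,α): −0.30·log₂0.30 = 0.5211
  cell (0,β): −0.06·log₂0.06 = 0.2435
  cell (0,γ): −0.21·log₂0.21 = 0.4728
  cell (1,α): −0.05·log₂0.05 = 0.2161
  cell (1,β): −0.14·log₂0.14 = 0.3971
  cell (1,γ): −0.24·log₂0.24 = 0.4941
Sum = 2.345 bits.

2.345 bits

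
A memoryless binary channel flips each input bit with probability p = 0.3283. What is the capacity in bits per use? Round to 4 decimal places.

Binary symmetric channel: C = 1 − h₂(ε) where h₂ is the binary entropy function.
h₂(0.3283) = −0.3283·log₂0.3283 − 0.6717·log₂0.6717 = 0.9132.
C = 1 − 0.9132 = 0.0868 bits per channel use.

0.0868 bits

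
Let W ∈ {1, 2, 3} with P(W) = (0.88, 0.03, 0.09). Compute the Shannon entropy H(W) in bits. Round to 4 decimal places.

H(W) = −Σ p·log₂ p.
  −(0.88)·log₂(0.88) = 0.16229
  −(0.03)·log₂(0.03) = 0.15177
  −(0.09)·log₂(0.09) = 0.31265
Sum: 0.16229 + 0.15177 + 0.31265 = 0.6267 bits.

0.6267 bits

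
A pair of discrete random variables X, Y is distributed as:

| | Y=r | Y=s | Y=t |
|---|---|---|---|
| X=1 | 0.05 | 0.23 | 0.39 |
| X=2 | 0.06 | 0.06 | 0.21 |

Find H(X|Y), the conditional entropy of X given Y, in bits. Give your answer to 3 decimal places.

Marginals: p(X) = (0.6700, 0.3300), p(Y) = (0.1100, 0.2900, 0.6000).
H(X|Y) = Σ p(Y) · H(X|Y=·).
  Y=r: p=0.1100, H(X|Y=r) = 0.9940
  Y=s: p=0.2900, H(X|Y=s) = 0.7355
  Y=t: p=0.6000, H(X|Y=t) = 0.9341
Weighted sum = 0.883 bits.

0.883 bits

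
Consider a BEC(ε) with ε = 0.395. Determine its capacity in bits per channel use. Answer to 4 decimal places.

Binary erasure channel: capacity C = 1 − ε.
C = 1 − 0.395 = 0.6050 bits per channel use.

0.6050 bits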